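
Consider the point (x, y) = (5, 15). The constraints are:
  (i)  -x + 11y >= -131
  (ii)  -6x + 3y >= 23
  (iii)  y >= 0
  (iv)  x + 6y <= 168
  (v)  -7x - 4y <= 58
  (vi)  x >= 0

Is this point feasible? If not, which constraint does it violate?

Constraint (ii): -6x + 3y = 15, which is not ≥ 23. All other constraints are satisfied.

not feasible — violates (ii)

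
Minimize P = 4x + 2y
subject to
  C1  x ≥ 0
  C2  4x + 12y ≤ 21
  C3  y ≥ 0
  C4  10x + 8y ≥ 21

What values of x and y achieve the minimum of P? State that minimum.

x = 21/22, y = 63/44, minimum P = 147/22

Extreme points and P = 4x + 2y:
  (21/4, 0) → P = 21
  (21/22, 63/44) → P = 147/22
  (21/10, 0) → P = 42/5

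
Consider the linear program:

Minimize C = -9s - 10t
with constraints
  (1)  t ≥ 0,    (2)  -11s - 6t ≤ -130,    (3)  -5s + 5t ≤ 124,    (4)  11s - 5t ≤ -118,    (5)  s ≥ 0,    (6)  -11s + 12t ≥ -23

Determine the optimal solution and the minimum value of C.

Extreme points and C = -9s - 10t:
  (1, 129/5) → C = -267
  (0, 124/5) → C = -248
  (0, 118/5) → C = -236

The optimum lies where -5s + 5t = 124 and 11s - 5t = -118.
Solving simultaneously gives s = 1, t = 129/5.

s = 1, t = 129/5, minimum C = -267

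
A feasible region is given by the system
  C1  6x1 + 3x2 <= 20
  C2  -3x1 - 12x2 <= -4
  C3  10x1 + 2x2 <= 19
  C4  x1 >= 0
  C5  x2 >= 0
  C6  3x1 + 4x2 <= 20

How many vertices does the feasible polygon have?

5

Pairwise boundary intersections that survive every other constraint:
  (0, 1/3)
  (4/3, 0)
  (19/10, 0)
  (18/17, 143/34)
  (0, 5)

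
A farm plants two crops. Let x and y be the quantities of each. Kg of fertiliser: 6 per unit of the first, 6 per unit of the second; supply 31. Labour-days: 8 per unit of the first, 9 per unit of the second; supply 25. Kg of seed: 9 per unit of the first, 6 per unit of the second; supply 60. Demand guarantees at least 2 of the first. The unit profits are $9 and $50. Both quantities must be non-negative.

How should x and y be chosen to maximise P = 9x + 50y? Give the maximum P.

Corner points and P = 9x + 50y:
  (25/8, 0) → P = 225/8
  (2, 0) → P = 18
  (2, 1) → P = 68

At the optimal vertex, 8x + 9y = 25 and x = 2.
Solving simultaneously gives x = 2, y = 1.

x = 2, y = 1, maximum P = 68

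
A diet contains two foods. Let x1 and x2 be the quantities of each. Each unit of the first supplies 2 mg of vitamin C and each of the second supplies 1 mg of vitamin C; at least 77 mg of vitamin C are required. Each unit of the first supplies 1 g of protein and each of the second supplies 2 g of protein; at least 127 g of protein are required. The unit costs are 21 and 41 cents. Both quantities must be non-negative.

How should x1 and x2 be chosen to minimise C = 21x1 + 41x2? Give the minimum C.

x1 = 9, x2 = 59, minimum C = 2608

Feasible corners and C = 21x1 + 41x2:
  (0, 77) → C = 3157
  (127, 0) → C = 2667
  (9, 59) → C = 2608
The feasible region is unbounded (it extends along (0, 1), (1, 0)), but C strictly increases along every unbounded feasible direction, so there is no improving ray and the minimum is attained at a vertex.

The optimum lies where 2x1 + x2 = 77 and x1 + 2x2 = 127.
Solving simultaneously gives x1 = 9, x2 = 59.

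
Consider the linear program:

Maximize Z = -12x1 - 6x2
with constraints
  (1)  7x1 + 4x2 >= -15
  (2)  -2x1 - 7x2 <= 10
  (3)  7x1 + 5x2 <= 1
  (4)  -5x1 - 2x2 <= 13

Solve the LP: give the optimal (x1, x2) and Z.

Feasible corners and Z = -12x1 - 6x2:
  (-65/41, -40/41) → Z = 1020/41
  (-11/3, 8/3) → Z = 28
  (19/13, -24/13) → Z = -84/13
  (-67/11, 96/11) → Z = 228/11

The optimum lies where 7x1 + 4x2 = -15 and -5x1 - 2x2 = 13.
Solving simultaneously gives x1 = -11/3, x2 = 8/3.

x1 = -11/3, x2 = 8/3, maximum Z = 28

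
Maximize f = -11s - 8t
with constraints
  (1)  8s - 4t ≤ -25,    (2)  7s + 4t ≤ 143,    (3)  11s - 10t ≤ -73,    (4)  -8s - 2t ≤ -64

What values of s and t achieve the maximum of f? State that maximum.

Corner points and f = -11s - 8t:
  (118/15, 1319/60) → f = -1312/5
  (103/24, 89/6) → f = -1327/8
  (-5/3, 116/3) → f = -291

s = 103/24, t = 89/6, maximum f = -1327/8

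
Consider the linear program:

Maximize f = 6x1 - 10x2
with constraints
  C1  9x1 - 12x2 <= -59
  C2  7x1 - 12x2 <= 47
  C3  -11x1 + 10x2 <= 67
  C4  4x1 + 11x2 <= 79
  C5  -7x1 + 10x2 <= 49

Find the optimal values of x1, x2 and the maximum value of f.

x1 = -107/21, x2 = 23/21, maximum f = -872/21

Feasible corners and f = 6x1 - 10x2:
  (-107/21, 23/21) → f = -872/21
  (-1/3, 14/3) → f = -146/3
  (-9/2, 7/4) → f = -89/2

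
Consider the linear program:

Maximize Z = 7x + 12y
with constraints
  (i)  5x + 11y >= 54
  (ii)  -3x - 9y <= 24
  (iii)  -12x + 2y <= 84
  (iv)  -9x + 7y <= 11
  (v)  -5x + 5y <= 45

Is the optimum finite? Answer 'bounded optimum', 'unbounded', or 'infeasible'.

From the feasible point (125/2, -47/2), moving in the direction (5, 5) keeps every constraint satisfied while Z increases without bound.

unbounded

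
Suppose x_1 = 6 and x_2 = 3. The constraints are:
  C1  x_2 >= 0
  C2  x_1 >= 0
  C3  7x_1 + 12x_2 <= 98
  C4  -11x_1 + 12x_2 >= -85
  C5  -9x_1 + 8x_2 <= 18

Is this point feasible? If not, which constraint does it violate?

C1: 3 ≥ 0 ✓
C2: 6 ≥ 0 ✓
C3: 78 ≤ 98 ✓
C4: -30 ≥ -85 ✓
C5: -30 ≤ 18 ✓

feasible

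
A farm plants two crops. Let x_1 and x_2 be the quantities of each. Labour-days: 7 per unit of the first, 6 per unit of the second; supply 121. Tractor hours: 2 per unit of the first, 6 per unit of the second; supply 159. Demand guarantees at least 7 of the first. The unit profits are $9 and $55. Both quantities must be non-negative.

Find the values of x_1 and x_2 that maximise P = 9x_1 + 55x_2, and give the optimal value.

Feasible corners and P = 9x_1 + 55x_2:
  (121/7, 0) → P = 1089/7
  (7, 0) → P = 63
  (7, 12) → P = 723

The binding constraints are 7x_1 + 6x_2 = 121 and x_1 = 7.
Solving simultaneously gives x_1 = 7, x_2 = 12.

x_1 = 7, x_2 = 12, maximum P = 723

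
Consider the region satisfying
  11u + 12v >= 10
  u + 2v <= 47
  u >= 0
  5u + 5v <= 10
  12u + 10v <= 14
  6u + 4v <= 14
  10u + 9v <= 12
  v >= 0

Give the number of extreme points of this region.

The feasible vertices (each the meet of two boundaries and inside every other half-plane) are:
  (0, 5/6)
  (10/11, 0)
  (0, 4/3)
  (3/4, 1/2)
  (7/6, 0)

5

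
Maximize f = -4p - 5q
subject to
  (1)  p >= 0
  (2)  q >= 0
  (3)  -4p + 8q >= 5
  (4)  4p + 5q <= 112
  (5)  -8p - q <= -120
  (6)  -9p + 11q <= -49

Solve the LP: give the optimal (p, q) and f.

p = 447/28, q = 241/28, maximum f = -2993/28

The binding constraints are -4p + 8q = 5 and -9p + 11q = -49.
Solving simultaneously gives p = 447/28, q = 241/28.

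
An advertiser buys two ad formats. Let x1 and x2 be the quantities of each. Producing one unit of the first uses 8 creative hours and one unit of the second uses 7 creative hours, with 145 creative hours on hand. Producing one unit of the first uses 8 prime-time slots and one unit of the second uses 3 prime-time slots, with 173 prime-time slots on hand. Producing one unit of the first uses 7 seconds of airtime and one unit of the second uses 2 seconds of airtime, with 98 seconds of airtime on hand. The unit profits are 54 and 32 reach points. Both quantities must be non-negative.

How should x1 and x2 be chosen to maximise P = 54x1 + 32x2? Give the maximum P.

The binding constraints are 8x1 + 7x2 = 145 and 7x1 + 2x2 = 98.
Solving simultaneously gives x1 = 12, x2 = 7.

x1 = 12, x2 = 7, maximum P = 872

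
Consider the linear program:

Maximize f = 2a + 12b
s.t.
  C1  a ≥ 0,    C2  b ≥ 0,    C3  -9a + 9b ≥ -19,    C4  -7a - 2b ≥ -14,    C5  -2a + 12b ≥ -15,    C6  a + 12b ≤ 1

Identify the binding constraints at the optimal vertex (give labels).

C2 and C6

Vertices and f = 2a + 12b:
  (0, 0) → f = 0
  (0, 1/12) → f = 1
  (1, 0) → f = 2

The maximum is at (1, 0). Substituting into each constraint, equality holds for C2 and C6; the remaining constraints have slack.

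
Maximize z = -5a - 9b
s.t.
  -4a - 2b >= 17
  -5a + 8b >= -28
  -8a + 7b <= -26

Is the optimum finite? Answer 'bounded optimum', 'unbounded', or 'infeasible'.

infeasible

The boundaries -4a - 2b = 17 and -5a + 8b = -28 meet at (-40/21, -197/42), but that point violates -8a + 7b ≤ -26. Every candidate vertex is excluded by some other constraint, so the feasible region is empty.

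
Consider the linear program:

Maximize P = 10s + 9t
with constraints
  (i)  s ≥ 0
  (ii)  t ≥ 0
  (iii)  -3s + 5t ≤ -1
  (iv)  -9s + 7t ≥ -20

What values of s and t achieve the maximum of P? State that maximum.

s = 31/8, t = 17/8, maximum P = 463/8

At the optimal vertex, -3s + 5t = -1 and -9s + 7t = -20.
Solving simultaneously gives s = 31/8, t = 17/8.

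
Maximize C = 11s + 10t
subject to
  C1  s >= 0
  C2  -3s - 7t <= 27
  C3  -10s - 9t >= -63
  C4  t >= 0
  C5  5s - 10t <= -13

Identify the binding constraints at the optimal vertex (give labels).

Corner points and C = 11s + 10t:
  (0, 7) → C = 70
  (0, 13/10) → C = 13
  (513/145, 89/29) → C = 10093/145

The maximum is at (0, 7). Substituting into each constraint, equality holds for C1 and C3; the remaining constraints have slack.

C1 and C3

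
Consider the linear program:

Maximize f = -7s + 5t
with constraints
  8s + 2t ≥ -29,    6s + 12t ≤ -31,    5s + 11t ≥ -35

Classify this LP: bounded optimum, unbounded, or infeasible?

bounded optimum

Corner points and f = -7s + 5t:
  (-143/42, -37/42) → f = 136/7
  (-83/26, -45/26) → f = 178/13
  (79/6, -55/6) → f = -138
The feasible region has finitely many vertices and no improving ray; the maximum is 136/7 at (-143/42, -37/42).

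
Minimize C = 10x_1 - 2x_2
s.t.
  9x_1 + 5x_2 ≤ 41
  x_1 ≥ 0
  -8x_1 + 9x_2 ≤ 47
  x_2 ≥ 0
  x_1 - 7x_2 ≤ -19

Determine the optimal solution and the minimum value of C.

x_1 = 0, x_2 = 47/9, minimum C = -94/9

Extreme points and C = 10x_1 - 2x_2:
  (134/121, 751/121) → C = -162/121
  (48/17, 53/17) → C = 22
  (0, 47/9) → C = -94/9
  (0, 19/7) → C = -38/7

The optimum lies where x_1 = 0 and -8x_1 + 9x_2 = 47.
Solving simultaneously gives x_1 = 0, x_2 = 47/9.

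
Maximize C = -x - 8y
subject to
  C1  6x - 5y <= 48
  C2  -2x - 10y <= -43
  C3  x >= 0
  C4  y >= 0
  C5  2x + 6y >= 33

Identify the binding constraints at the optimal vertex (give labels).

Vertices and C = -x - 8y:
  (139/14, 81/35) → C = -1991/70
  (9, 5/2) → C = -29
  (0, 11/2) → C = -44
The feasible region is unbounded (it extends along (0, 1), (5, 6)), but C strictly decreases along every unbounded feasible direction, so there is no improving ray and the maximum is attained at a vertex.

The maximum is at (139/14, 81/35). Substituting into each constraint, equality holds for C1 and C2; the remaining constraints have slack.

C1 and C2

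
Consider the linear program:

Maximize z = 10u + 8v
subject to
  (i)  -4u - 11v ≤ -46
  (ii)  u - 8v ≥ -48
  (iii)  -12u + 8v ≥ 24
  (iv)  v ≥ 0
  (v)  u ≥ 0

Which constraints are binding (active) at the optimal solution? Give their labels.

(ii) and (iii)

Vertices and z = 10u + 8v:
  (26/41, 162/41) → z = 1556/41
  (0, 46/11) → z = 368/11
  (24/11, 69/11) → z = 72
  (0, 6) → z = 48

The maximum is at (24/11, 69/11). Substituting into each constraint, equality holds for (ii) and (iii); the remaining constraints have slack.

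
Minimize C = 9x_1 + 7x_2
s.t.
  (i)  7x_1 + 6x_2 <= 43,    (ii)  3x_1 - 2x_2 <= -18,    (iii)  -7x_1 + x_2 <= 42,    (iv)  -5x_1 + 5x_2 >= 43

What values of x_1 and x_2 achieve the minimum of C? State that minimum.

x_1 = -167/30, x_2 = 91/30, minimum C = -433/15

Vertices and C = 9x_1 + 7x_2:
  (-11/16, 255/32) → C = 1587/32
  (-209/49, 85/7) → C = 2284/49
  (-4/5, 39/5) → C = 237/5
  (-167/30, 91/30) → C = -433/15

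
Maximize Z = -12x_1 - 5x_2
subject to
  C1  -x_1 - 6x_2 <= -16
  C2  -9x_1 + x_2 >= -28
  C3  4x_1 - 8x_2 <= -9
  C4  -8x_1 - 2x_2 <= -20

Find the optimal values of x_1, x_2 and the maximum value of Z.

x_1 = 44/23, x_2 = 54/23, maximum Z = -798/23

Corner points and Z = -12x_1 - 5x_2:
  (37/16, 73/32) → Z = -1253/32
  (44/23, 54/23) → Z = -798/23
  (233/68, 193/68) → Z = -3761/68
The feasible region is unbounded (it extends along (-1, 4), (1, 9)), but Z strictly decreases along every unbounded feasible direction, so there is no improving ray and the maximum is attained at a vertex.

The optimum lies where -x_1 - 6x_2 = -16 and -8x_1 - 2x_2 = -20.
Solving simultaneously gives x_1 = 44/23, x_2 = 54/23.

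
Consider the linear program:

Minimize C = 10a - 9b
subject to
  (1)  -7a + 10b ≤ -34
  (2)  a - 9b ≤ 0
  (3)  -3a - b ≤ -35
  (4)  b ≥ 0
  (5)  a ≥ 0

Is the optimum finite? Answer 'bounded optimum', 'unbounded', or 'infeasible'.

bounded optimum

Corner points and C = 10a - 9b:
  (384/37, 143/37) → C = 69
  (45/4, 5/4) → C = 405/4
The feasible region has finitely many vertices and no improving ray; the minimum is 69 at (384/37, 143/37).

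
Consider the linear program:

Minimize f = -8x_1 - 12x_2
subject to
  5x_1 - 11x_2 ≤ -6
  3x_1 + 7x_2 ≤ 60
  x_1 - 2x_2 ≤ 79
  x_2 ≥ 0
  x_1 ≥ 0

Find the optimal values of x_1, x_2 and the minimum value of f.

Corner points and f = -8x_1 - 12x_2:
  (309/34, 159/34) → f = -2190/17
  (0, 6/11) → f = -72/11
  (0, 60/7) → f = -720/7

At the optimal vertex, 5x_1 - 11x_2 = -6 and 3x_1 + 7x_2 = 60.
Solving simultaneously gives x_1 = 309/34, x_2 = 159/34.

x_1 = 309/34, x_2 = 159/34, minimum f = -2190/17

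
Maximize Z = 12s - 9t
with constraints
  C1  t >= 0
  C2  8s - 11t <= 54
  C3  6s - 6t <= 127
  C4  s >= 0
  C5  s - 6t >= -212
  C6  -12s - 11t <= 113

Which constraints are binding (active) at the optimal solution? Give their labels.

Corner points and Z = 12s - 9t:
  (27/4, 0) → Z = 81
  (0, 0) → Z = 0
  (1073/18, 346/9) → Z = 1108/3
  (339/5, 1399/30) → Z = 3939/10
  (0, 106/3) → Z = -318

The maximum is at (339/5, 1399/30). Substituting into each constraint, equality holds for C3 and C5; the remaining constraints have slack.

C3 and C5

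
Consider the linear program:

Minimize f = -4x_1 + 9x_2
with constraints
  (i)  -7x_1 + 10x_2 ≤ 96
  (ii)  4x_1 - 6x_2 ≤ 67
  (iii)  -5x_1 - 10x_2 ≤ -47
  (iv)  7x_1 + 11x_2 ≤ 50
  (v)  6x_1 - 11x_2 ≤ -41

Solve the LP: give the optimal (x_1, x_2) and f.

x_1 = -17/15, x_2 = 79/15, minimum f = 779/15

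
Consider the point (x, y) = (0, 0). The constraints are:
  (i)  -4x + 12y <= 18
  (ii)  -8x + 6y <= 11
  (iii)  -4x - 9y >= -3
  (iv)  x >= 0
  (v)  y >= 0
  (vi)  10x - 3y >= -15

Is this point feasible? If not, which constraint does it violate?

(i): 0 ≤ 18 ✓
(ii): 0 ≤ 11 ✓
(iii): 0 ≥ -3 ✓
(iv): 0 ≥ 0 ✓
(v): 0 ≥ 0 ✓
(vi): 0 ≥ -15 ✓

feasible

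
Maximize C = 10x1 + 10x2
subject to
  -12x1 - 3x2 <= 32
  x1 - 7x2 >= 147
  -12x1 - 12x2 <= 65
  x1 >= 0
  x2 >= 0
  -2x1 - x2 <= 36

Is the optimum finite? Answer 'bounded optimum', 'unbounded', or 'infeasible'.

From the feasible point (147, 0), moving in the direction (7, 1) keeps every constraint satisfied while C increases without bound.

unbounded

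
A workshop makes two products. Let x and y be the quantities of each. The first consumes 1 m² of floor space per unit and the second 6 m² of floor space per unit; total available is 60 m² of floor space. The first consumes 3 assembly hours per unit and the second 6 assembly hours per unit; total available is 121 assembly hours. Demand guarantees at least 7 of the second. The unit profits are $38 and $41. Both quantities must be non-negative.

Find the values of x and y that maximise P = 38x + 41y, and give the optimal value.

x = 18, y = 7, maximum P = 971

Corner points and P = 38x + 41y:
  (0, 10) → P = 410
  (0, 7) → P = 287
  (18, 7) → P = 971

The optimum lies where x + 6y = 60 and y = 7.
Solving simultaneously gives x = 18, y = 7.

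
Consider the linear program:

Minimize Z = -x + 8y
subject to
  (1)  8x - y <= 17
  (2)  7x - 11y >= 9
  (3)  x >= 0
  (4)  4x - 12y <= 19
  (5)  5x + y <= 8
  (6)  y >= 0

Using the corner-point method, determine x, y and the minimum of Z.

Extreme points and Z = -x + 8y:
  (97/62, 11/62) → Z = -9/62
  (9/7, 0) → Z = -9/7
  (8/5, 0) → Z = -8/5

The optimum lies where 5x + y = 8 and y = 0.
Solving simultaneously gives x = 8/5, y = 0.

x = 8/5, y = 0, minimum Z = -8/5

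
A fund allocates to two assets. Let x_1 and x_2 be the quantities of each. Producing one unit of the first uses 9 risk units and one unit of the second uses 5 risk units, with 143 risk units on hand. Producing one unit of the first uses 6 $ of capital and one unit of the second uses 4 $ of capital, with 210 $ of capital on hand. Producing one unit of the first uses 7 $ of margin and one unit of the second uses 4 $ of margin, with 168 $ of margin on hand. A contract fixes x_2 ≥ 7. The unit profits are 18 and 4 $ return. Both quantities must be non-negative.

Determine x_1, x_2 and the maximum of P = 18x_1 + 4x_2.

Feasible corners and P = 18x_1 + 4x_2:
  (0, 143/5) → P = 572/5
  (0, 7) → P = 28
  (12, 7) → P = 244

x_1 = 12, x_2 = 7, maximum P = 244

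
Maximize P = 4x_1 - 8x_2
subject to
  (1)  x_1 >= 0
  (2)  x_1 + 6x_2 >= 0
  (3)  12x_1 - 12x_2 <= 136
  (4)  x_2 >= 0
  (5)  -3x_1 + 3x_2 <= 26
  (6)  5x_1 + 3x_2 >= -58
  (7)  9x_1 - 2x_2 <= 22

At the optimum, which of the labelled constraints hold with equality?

Vertices and P = 4x_1 - 8x_2:
  (0, 0) → P = 0
  (0, 26/3) → P = -208/3
  (22/9, 0) → P = 88/9
  (118/21, 100/7) → P = -1928/21

The maximum is at (22/9, 0). Substituting into each constraint, equality holds for (4) and (7); the remaining constraints have slack.

(4) and (7)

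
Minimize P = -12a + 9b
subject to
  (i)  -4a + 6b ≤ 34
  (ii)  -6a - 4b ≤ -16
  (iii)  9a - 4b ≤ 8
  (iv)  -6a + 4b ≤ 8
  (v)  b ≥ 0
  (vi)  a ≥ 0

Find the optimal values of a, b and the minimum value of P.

Vertices and P = -12a + 9b:
  (92/19, 169/19) → P = 417/19
  (22/5, 43/5) → P = 123/5
  (8/5, 8/5) → P = -24/5
  (2/3, 3) → P = 19

a = 8/5, b = 8/5, minimum P = -24/5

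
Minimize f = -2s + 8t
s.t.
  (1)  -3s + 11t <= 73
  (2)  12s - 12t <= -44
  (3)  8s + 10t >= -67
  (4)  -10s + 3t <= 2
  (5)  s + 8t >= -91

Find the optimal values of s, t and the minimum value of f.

The binding constraints are 12s - 12t = -44 and -10s + 3t = 2.
Solving simultaneously gives s = 9/7, t = 104/21.

s = 9/7, t = 104/21, minimum f = 778/21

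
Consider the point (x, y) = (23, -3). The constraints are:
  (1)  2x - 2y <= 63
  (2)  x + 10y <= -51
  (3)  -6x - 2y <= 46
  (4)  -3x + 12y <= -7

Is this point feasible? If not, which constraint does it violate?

Constraint (2): x + 10y = -7, which is not ≤ -51. All other constraints are satisfied.

not feasible — violates (2)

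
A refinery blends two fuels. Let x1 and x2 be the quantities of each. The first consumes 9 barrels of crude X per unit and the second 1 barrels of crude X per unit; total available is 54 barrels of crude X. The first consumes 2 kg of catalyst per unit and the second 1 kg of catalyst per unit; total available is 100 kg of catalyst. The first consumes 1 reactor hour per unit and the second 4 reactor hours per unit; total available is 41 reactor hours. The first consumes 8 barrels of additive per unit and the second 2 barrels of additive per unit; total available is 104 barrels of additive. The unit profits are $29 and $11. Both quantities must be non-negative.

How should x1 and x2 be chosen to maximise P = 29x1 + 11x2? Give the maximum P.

x1 = 5, x2 = 9, maximum P = 244

Corner points and P = 29x1 + 11x2:
  (0, 0) → P = 0
  (0, 41/4) → P = 451/4
  (6, 0) → P = 174
  (5, 9) → P = 244

At the optimal vertex, 9x1 + x2 = 54 and x1 + 4x2 = 41.
Solving simultaneously gives x1 = 5, x2 = 9.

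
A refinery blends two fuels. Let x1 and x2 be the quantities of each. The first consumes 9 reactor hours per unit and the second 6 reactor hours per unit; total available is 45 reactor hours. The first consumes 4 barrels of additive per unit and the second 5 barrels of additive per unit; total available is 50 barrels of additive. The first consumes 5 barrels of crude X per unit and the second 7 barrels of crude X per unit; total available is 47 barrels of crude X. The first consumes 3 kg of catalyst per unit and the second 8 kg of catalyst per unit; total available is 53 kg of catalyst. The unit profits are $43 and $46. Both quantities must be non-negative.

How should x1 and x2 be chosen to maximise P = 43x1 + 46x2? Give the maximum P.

Vertices and P = 43x1 + 46x2:
  (0, 0) → P = 0
  (0, 53/8) → P = 1219/4
  (5, 0) → P = 215
  (1, 6) → P = 319
  (5/19, 124/19) → P = 5919/19

At the optimal vertex, 9x1 + 6x2 = 45 and 5x1 + 7x2 = 47.
Solving simultaneously gives x1 = 1, x2 = 6.

x1 = 1, x2 = 6, maximum P = 319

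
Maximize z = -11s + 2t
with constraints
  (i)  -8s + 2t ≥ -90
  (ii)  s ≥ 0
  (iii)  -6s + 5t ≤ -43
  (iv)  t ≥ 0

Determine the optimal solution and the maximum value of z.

Feasible corners and z = -11s + 2t:
  (13, 7) → z = -129
  (45/4, 0) → z = -495/4
  (43/6, 0) → z = -473/6

The optimum lies where -6s + 5t = -43 and t = 0.
Solving simultaneously gives s = 43/6, t = 0.

s = 43/6, t = 0, maximum z = -473/6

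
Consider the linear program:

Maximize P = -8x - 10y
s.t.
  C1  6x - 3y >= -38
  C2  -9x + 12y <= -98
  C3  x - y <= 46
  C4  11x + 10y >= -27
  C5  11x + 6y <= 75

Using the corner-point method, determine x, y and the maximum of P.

x = 433/21, y = -533/21, maximum P = 622/7

The binding constraints are x - y = 46 and 11x + 10y = -27.
Solving simultaneously gives x = 433/21, y = -533/21.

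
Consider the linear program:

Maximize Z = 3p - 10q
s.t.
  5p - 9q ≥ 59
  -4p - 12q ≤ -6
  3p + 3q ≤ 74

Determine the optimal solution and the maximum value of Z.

The optimum lies where -4p - 12q = -6 and 3p + 3q = 74.
Solving simultaneously gives p = 145/4, q = -139/12.

p = 145/4, q = -139/12, maximum Z = 2695/12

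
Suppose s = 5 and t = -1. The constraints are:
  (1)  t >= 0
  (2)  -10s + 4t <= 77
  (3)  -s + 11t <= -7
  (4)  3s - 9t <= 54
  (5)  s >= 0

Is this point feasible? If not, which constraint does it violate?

Constraint (1): t = -1, which is not ≥ 0. All other constraints are satisfied.

not feasible — violates (1)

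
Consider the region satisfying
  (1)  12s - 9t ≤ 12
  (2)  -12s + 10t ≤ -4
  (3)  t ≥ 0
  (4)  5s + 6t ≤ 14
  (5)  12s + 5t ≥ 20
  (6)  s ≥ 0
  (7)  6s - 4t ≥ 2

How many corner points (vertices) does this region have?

Pairwise boundary intersections that survive every other constraint:
  (22/13, 12/13)
  (10/7, 4/7)
  (82/61, 74/61)
  (11/9, 16/15)

4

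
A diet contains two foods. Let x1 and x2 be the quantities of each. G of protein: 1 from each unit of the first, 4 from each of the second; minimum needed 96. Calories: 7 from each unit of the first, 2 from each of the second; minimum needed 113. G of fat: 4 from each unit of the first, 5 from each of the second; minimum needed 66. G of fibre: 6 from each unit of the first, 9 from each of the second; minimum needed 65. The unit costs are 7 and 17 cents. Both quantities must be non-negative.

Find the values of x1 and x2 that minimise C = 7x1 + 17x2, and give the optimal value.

Feasible corners and C = 7x1 + 17x2:
  (0, 113/2) → C = 1921/2
  (96, 0) → C = 672
  (10, 43/2) → C = 871/2
The feasible region is unbounded (it extends along (0, 1), (1, 0)), but C strictly increases along every unbounded feasible direction, so there is no improving ray and the minimum is attained at a vertex.

The binding constraints are x1 + 4x2 = 96 and 7x1 + 2x2 = 113.
Solving simultaneously gives x1 = 10, x2 = 43/2.

x1 = 10, x2 = 43/2, minimum C = 871/2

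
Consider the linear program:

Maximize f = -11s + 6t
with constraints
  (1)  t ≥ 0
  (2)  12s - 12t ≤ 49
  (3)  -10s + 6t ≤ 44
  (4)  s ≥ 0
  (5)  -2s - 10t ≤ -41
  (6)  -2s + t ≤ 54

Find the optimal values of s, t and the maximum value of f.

s = 0, t = 22/3, maximum f = 44

Vertices and f = -11s + 6t:
  (491/72, 197/72) → f = -4219/72
  (0, 22/3) → f = 44
  (0, 41/10) → f = 123/5
The feasible region is unbounded (it extends along (1, 1), (3, 5)), but f strictly decreases along every unbounded feasible direction, so there is no improving ray and the maximum is attained at a vertex.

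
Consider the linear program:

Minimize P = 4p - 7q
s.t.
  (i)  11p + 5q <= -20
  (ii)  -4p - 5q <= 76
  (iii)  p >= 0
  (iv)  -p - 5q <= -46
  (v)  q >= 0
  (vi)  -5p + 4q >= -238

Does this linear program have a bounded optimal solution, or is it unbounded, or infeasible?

infeasible

The boundaries 11p + 5q = -20 and -p - 5q = -46 meet at (-33/5, 263/25), but that point violates p ≥ 0. Every candidate vertex is excluded by some other constraint, so the feasible region is empty.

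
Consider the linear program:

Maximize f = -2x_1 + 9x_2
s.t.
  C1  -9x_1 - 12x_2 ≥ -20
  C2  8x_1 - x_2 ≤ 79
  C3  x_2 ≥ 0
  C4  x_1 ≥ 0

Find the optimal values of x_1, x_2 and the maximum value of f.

Vertices and f = -2x_1 + 9x_2:
  (20/9, 0) → f = -40/9
  (0, 5/3) → f = 15
  (0, 0) → f = 0

The binding constraints are -9x_1 - 12x_2 = -20 and x_1 = 0.
Solving simultaneously gives x_1 = 0, x_2 = 5/3.

x_1 = 0, x_2 = 5/3, maximum f = 15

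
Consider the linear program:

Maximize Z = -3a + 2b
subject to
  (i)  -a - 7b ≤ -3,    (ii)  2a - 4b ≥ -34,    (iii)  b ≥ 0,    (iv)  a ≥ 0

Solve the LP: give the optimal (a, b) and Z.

Vertices and Z = -3a + 2b:
  (3, 0) → Z = -9
  (0, 3/7) → Z = 6/7
  (0, 17/2) → Z = 17
The feasible region is unbounded (it extends along (2, 1), (1, 0)), but Z strictly decreases along every unbounded feasible direction, so there is no improving ray and the maximum is attained at a vertex.

a = 0, b = 17/2, maximum Z = 17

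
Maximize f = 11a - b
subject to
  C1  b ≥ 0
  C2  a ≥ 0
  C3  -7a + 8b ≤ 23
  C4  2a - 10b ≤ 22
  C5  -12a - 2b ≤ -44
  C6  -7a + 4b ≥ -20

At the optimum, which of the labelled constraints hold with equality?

Vertices and f = 11a - b:
  (153/55, 292/55) → f = 1391/55
  (9, 43/4) → f = 353/4
  (108/31, 34/31) → f = 1154/31

The maximum is at (9, 43/4). Substituting into each constraint, equality holds for C3 and C6; the remaining constraints have slack.

C3 and C6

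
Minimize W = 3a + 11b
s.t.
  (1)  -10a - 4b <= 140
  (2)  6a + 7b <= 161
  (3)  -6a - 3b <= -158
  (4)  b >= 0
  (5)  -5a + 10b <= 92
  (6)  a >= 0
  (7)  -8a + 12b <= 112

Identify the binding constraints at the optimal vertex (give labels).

Vertices and W = 3a + 11b:
  (623/24, 3/4) → W = 689/8
  (161/6, 0) → W = 161/2
  (79/3, 0) → W = 79

The minimum is at (79/3, 0). Substituting into each constraint, equality holds for (3) and (4); the remaining constraints have slack.

(3) and (4)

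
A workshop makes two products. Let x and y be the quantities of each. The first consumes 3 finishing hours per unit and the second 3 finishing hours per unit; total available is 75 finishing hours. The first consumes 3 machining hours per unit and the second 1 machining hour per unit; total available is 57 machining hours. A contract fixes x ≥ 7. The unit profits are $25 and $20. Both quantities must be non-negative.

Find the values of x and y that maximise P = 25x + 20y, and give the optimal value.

x = 16, y = 9, maximum P = 580

At the optimal vertex, 3x + 3y = 75 and 3x + y = 57.
Solving simultaneously gives x = 16, y = 9.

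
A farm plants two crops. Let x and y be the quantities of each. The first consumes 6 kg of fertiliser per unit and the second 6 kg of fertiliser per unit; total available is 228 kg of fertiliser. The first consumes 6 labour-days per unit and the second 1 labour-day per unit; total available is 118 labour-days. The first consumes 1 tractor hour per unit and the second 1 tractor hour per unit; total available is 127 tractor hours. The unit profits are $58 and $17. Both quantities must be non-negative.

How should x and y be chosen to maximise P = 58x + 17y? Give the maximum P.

x = 16, y = 22, maximum P = 1302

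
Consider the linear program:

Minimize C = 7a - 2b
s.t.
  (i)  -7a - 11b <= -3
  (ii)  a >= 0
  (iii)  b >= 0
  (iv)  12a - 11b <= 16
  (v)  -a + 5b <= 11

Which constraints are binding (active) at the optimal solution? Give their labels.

Extreme points and C = 7a - 2b:
  (0, 3/11) → C = -6/11
  (3/7, 0) → C = 3
  (0, 11/5) → C = -22/5
  (4/3, 0) → C = 28/3
  (201/49, 148/49) → C = 1111/49

The minimum is at (0, 11/5). Substituting into each constraint, equality holds for (ii) and (v); the remaining constraints have slack.

(ii) and (v)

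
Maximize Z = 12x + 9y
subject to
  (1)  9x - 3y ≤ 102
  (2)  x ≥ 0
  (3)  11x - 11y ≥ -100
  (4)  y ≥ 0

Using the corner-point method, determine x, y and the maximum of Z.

The binding constraints are 9x - 3y = 102 and 11x - 11y = -100.
Solving simultaneously gives x = 237/11, y = 337/11.

x = 237/11, y = 337/11, maximum Z = 5877/11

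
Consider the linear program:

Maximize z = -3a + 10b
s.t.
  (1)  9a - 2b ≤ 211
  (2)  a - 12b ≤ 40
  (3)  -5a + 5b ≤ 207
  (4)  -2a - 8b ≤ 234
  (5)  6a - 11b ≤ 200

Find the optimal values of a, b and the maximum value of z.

Corner points and z = -3a + 10b:
  (1226/53, -149/106) → z = -4423/53
  (1469/35, 2918/35) → z = 3539/5
  (-244/5, -37/5) → z = 362/5

At the optimal vertex, 9a - 2b = 211 and -5a + 5b = 207.
Solving simultaneously gives a = 1469/35, b = 2918/35.

a = 1469/35, b = 2918/35, maximum z = 3539/5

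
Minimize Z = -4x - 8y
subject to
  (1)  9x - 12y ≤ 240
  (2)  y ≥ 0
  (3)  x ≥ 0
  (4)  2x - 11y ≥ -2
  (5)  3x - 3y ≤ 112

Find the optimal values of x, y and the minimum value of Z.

x = 888/25, y = 166/25, minimum Z = -976/5

Vertices and Z = -4x - 8y:
  (80/3, 0) → Z = -320/3
  (888/25, 166/25) → Z = -976/5
  (0, 0) → Z = 0
  (0, 2/11) → Z = -16/11

The optimum lies where 9x - 12y = 240 and 2x - 11y = -2.
Solving simultaneously gives x = 888/25, y = 166/25.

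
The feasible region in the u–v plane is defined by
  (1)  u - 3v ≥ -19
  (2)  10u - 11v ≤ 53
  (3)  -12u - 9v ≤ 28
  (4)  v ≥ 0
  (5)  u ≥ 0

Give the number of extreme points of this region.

4

Pairwise boundary intersections that survive every other constraint:
  (368/19, 243/19)
  (0, 19/3)
  (53/10, 0)
  (0, 0)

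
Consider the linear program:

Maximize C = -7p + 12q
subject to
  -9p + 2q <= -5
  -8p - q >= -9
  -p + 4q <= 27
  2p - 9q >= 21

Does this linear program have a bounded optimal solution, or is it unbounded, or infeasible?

bounded optimum

Vertices and C = -7p + 12q:
  (3/77, -179/77) → C = -2169/77
  (51/37, -75/37) → C = -1257/37
The feasible region has finitely many vertices and no improving ray; the maximum is -2169/77 at (3/77, -179/77).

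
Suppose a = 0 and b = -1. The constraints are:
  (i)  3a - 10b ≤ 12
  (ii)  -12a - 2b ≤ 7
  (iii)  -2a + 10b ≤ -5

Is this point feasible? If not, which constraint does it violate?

(i): 10 ≤ 12 ✓
(ii): 2 ≤ 7 ✓
(iii): -10 ≤ -5 ✓

feasible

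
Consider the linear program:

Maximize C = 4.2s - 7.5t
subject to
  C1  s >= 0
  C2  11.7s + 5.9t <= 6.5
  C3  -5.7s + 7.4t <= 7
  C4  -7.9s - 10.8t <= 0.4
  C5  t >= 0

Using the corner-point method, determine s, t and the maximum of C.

Feasible corners and C = 4.2s - 7.5t:
  (0, 35/37) → C = -525/74
  (0, 0) → C = 0
  (680/12021, 3965/4007) → C = -57571/8014
  (5/9, 0) → C = 7/3

The optimum lies where 11.7s + 5.9t = 6.5 and t = 0.
Solving simultaneously gives s = 5/9, t = 0.

s = 5/9, t = 0, maximum C = 7/3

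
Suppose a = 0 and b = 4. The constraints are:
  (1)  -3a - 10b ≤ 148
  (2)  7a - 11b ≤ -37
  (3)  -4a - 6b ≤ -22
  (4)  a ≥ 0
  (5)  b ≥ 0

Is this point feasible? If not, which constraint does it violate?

(1): -40 ≤ 148 ✓
(2): -44 ≤ -37 ✓
(3): -24 ≤ -22 ✓
(4): 0 ≥ 0 ✓
(5): 4 ≥ 0 ✓

feasible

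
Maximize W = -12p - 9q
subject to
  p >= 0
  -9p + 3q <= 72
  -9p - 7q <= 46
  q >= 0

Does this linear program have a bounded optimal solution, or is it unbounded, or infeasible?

Feasible corners and W = -12p - 9q:
  (0, 24) → W = -216
  (0, 0) → W = 0
The feasible region has finitely many vertices and no improving ray; the maximum is 0 at (0, 0).

bounded optimum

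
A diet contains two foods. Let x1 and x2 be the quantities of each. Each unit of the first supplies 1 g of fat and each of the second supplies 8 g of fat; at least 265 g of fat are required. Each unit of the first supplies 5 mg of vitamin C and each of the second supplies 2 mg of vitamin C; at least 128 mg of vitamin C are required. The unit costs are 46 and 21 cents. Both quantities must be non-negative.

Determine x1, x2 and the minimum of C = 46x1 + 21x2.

Feasible corners and C = 46x1 + 21x2:
  (0, 64) → C = 1344
  (265, 0) → C = 12190
  (13, 63/2) → C = 2519/2
The feasible region is unbounded (it extends along (0, 1), (1, 0)), but C strictly increases along every unbounded feasible direction, so there is no improving ray and the minimum is attained at a vertex.

x1 = 13, x2 = 63/2, minimum C = 2519/2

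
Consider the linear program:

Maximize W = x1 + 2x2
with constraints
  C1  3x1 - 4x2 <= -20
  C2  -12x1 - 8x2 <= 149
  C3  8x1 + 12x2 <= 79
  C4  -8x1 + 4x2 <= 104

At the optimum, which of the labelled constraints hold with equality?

Extreme points and W = x1 + 2x2:
  (-21/2, -23/8) → W = -65/4
  (19/17, 397/68) → W = 435/34
  (-51/4, 1/2) → W = -47/4
  (-233/32, 183/16) → W = 499/32

The maximum is at (-233/32, 183/16). Substituting into each constraint, equality holds for C3 and C4; the remaining constraints have slack.

C3 and C4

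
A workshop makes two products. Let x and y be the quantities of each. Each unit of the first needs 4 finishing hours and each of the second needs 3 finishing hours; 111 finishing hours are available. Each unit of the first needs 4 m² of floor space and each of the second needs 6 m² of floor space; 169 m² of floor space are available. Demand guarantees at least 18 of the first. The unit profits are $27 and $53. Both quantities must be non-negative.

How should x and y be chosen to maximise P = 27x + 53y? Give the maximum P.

x = 18, y = 13, maximum P = 1175

Corner points and P = 27x + 53y:
  (111/4, 0) → P = 2997/4
  (18, 0) → P = 486
  (18, 13) → P = 1175

At the optimal vertex, 4x + 3y = 111 and x = 18.
Solving simultaneously gives x = 18, y = 13.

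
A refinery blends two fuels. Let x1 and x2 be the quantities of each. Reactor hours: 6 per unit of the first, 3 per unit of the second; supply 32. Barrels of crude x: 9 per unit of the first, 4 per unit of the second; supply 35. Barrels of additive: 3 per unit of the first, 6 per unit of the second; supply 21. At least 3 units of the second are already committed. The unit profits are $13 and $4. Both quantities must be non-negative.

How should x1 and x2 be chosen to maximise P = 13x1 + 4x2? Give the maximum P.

x1 = 1, x2 = 3, maximum P = 25

Vertices and P = 13x1 + 4x2:
  (0, 7/2) → P = 14
  (0, 3) → P = 12
  (1, 3) → P = 25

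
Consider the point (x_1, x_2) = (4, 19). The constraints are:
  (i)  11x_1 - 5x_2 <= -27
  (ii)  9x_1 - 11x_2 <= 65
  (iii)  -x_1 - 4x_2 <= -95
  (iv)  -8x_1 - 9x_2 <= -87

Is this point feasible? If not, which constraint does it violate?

Constraint (iii): -x_1 - 4x_2 = -80, which is not ≤ -95. All other constraints are satisfied.

not feasible — violates (iii)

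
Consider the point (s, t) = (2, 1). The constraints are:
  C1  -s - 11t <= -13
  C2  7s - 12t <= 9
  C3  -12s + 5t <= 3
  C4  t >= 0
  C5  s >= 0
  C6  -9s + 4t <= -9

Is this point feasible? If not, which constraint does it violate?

C1: -13 ≤ -13 ✓
C2: 2 ≤ 9 ✓
C3: -19 ≤ 3 ✓
C4: 1 ≥ 0 ✓
C5: 2 ≥ 0 ✓
C6: -14 ≤ -9 ✓

feasible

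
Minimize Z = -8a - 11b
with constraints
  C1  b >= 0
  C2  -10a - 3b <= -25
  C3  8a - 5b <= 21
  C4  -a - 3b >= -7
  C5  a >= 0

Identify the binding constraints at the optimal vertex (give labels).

C3 and C4

Extreme points and Z = -8a - 11b:
  (5/2, 0) → Z = -20
  (21/8, 0) → Z = -21
  (2, 5/3) → Z = -103/3
  (98/29, 35/29) → Z = -1169/29

The minimum is at (98/29, 35/29). Substituting into each constraint, equality holds for C3 and C4; the remaining constraints have slack.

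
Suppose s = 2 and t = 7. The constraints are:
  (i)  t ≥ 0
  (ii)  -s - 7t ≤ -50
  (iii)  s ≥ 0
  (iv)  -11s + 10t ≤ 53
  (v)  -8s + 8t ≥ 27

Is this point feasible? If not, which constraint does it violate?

(i): 7 ≥ 0 ✓
(ii): -51 ≤ -50 ✓
(iii): 2 ≥ 0 ✓
(iv): 48 ≤ 53 ✓
(v): 40 ≥ 27 ✓

feasible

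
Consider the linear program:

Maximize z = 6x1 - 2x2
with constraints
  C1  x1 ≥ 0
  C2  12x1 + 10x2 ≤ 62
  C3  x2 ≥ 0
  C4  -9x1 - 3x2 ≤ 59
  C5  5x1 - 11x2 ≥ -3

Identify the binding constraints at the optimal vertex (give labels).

Extreme points and z = 6x1 - 2x2:
  (0, 0) → z = 0
  (0, 3/11) → z = -6/11
  (31/6, 0) → z = 31
  (326/91, 173/91) → z = 230/13

The maximum is at (31/6, 0). Substituting into each constraint, equality holds for C2 and C3; the remaining constraints have slack.

C2 and C3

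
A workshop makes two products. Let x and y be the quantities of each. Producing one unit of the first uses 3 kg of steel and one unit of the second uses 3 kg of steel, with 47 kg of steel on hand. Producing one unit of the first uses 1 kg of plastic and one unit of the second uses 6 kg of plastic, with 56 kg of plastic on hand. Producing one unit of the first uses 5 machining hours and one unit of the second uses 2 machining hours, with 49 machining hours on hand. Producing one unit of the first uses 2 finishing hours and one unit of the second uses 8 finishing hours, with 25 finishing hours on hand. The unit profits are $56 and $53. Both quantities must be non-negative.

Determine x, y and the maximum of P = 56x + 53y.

x = 19/2, y = 3/4, maximum P = 2287/4

The binding constraints are 5x + 2y = 49 and 2x + 8y = 25.
Solving simultaneously gives x = 19/2, y = 3/4.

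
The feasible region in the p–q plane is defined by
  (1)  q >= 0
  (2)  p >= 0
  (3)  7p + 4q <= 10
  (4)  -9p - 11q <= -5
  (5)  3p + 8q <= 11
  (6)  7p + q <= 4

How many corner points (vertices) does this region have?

The feasible vertices (each the meet of two boundaries and inside every other half-plane) are:
  (5/9, 0)
  (4/7, 0)
  (0, 5/11)
  (0, 11/8)
  (21/53, 65/53)

5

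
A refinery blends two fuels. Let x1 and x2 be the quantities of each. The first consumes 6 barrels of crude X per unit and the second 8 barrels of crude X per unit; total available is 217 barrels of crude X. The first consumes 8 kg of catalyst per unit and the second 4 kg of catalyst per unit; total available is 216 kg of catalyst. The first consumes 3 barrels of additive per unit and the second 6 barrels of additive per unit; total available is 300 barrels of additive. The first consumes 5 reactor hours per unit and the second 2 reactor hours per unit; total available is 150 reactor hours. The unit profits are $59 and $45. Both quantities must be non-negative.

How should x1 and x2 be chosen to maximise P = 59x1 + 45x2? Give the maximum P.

Vertices and P = 59x1 + 45x2:
  (0, 0) → P = 0
  (0, 217/8) → P = 9765/8
  (27, 0) → P = 1593
  (43/2, 11) → P = 3527/2

At the optimal vertex, 6x1 + 8x2 = 217 and 8x1 + 4x2 = 216.
Solving simultaneously gives x1 = 43/2, x2 = 11.

x1 = 43/2, x2 = 11, maximum P = 3527/2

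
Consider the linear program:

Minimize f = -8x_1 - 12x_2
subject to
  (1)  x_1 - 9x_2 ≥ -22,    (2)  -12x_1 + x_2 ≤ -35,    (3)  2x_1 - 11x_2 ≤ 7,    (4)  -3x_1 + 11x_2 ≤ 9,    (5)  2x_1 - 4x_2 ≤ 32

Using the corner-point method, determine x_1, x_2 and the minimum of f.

Corner points and f = -8x_1 - 12x_2:
  (161/16, 57/16) → f = -493/4
  (188/7, 38/7) → f = -280
  (189/65, -7/65) → f = -1428/65
  (394/129, 71/43) → f = -5708/129
  (162/7, 25/7) → f = -228

x_1 = 188/7, x_2 = 38/7, minimum f = -280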